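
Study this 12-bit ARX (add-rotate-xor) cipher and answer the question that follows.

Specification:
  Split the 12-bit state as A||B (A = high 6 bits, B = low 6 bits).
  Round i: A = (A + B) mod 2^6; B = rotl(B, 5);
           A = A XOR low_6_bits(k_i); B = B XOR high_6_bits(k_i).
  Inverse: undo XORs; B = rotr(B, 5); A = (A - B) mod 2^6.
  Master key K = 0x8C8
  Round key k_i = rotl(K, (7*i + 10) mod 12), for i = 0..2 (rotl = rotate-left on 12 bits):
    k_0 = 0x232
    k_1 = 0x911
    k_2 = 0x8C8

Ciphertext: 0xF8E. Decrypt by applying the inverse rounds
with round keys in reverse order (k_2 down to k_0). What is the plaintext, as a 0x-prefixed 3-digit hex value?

s_0 = ciphertext = 0xF8E
s_1 = InvRound(s_0, k_2) = 0x6DB
s_2 = InvRound(s_1, k_1) = 0x2FF
s_3 = InvRound(s_2, k_0) = 0x2AF

0x2AF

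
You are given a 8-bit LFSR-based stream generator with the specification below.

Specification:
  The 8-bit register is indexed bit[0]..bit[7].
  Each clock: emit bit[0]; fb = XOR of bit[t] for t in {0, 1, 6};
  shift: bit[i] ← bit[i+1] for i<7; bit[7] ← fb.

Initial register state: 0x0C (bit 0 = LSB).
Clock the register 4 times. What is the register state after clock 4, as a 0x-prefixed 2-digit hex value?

reg_0 = 0x0C
clock 1: out=0, reg = 0x06
clock 2: out=0, reg = 0x83
clock 3: out=1, reg = 0x41
clock 4: out=1, reg = 0x20

0x20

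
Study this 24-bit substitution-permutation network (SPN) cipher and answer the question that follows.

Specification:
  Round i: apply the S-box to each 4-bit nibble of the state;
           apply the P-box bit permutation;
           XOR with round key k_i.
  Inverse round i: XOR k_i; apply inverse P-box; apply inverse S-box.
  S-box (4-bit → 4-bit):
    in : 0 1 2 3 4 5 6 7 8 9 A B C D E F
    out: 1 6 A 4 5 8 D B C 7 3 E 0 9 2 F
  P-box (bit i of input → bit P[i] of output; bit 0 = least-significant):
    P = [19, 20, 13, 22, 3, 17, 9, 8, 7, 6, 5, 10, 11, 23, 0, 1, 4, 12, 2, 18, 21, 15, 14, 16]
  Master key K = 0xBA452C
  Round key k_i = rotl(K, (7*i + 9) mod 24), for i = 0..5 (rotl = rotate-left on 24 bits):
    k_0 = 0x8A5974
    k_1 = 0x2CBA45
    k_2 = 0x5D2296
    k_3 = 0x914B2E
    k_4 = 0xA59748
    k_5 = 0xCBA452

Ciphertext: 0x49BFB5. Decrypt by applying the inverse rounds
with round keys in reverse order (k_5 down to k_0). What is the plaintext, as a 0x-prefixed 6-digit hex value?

0xCCB3C5

s_0 = ciphertext = 0x49BFB5
s_1 = InvRound(s_0, k_5) = 0xC1F9BC
s_2 = InvRound(s_1, k_4) = 0x460F38
s_3 = InvRound(s_2, k_3) = 0x8625E2
s_4 = InvRound(s_3, k_2) = 0x54EBB7
s_5 = InvRound(s_4, k_1) = 0x4A5957
s_6 = InvRound(s_5, k_0) = 0xCCB3C5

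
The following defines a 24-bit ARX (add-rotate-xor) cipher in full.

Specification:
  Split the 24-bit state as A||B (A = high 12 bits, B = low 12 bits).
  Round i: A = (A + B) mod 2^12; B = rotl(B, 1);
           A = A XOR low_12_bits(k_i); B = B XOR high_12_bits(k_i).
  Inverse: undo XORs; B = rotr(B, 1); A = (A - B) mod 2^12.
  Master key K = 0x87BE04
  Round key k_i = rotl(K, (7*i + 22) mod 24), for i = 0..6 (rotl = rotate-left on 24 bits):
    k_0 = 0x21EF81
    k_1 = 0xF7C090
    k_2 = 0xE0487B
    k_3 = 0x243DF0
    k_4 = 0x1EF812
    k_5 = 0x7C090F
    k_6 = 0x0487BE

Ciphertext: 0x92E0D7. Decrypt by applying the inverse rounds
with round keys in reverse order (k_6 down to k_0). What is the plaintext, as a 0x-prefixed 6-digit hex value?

0xD9BC45

s_0 = ciphertext = 0x92E0D7
s_1 = InvRound(s_0, k_6) = 0x64184F
s_2 = InvRound(s_1, k_5) = 0xF87FC7
s_3 = InvRound(s_2, k_4) = 0x081714
s_4 = InvRound(s_3, k_3) = 0x2C6AAB
s_5 = InvRound(s_4, k_2) = 0x066A57
s_6 = InvRound(s_5, k_1) = 0x661A95
s_7 = InvRound(s_6, k_0) = 0xD9BC45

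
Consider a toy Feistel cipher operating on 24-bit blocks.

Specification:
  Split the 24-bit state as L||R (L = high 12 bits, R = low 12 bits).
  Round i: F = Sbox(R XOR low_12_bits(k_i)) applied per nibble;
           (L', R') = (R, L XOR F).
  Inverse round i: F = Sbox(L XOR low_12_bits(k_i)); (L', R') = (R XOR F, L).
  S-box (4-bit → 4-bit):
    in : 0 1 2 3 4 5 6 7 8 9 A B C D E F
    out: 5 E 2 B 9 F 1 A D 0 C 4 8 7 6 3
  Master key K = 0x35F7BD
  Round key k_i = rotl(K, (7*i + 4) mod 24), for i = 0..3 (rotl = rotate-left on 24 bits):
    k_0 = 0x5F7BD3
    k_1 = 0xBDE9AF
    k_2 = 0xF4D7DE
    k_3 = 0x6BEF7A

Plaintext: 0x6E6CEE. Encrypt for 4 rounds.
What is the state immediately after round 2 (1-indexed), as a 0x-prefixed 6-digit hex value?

0xC513D8

s_0 = plaintext = 0x6E6CEE
s_1 = Round(s_0, k_0) = 0xCEEC51
s_2 = Round(s_1, k_1) = 0xC513D8
s_3 = Round(s_2, k_2) = 0x3D8500
s_4 = Round(s_3, k_3) = 0x500F74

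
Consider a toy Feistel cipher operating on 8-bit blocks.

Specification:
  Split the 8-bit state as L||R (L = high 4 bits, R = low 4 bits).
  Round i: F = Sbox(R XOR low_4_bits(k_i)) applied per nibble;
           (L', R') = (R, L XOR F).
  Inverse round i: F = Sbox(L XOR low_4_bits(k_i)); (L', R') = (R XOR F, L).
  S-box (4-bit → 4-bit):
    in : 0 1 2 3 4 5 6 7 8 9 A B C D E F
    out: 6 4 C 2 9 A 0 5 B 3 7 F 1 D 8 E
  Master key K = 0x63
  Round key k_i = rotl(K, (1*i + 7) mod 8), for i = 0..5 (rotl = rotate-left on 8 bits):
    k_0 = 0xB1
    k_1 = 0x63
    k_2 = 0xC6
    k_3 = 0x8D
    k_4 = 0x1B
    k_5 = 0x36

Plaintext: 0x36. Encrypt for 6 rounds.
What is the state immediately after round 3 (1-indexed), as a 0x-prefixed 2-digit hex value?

0xC1

s_0 = plaintext = 0x36
s_1 = Round(s_0, k_0) = 0x66
s_2 = Round(s_1, k_1) = 0x6C
s_3 = Round(s_2, k_2) = 0xC1
s_4 = Round(s_3, k_3) = 0x1D
s_5 = Round(s_4, k_4) = 0xD1
s_6 = Round(s_5, k_5) = 0x18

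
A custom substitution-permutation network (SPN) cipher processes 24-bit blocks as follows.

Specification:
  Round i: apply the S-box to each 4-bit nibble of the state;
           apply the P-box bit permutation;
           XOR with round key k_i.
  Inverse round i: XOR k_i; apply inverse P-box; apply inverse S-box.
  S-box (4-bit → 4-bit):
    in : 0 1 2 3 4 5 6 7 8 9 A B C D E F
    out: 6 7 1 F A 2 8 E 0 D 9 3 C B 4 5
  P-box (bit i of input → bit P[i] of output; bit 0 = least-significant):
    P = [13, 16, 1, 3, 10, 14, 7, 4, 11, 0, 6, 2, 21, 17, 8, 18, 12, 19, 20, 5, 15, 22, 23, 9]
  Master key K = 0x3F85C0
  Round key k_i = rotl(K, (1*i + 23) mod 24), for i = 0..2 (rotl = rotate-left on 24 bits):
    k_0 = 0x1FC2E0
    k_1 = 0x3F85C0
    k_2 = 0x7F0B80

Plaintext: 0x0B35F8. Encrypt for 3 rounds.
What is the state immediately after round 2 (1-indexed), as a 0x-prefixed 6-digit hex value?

s_0 = plaintext = 0x0B35F8
s_1 = Round(s_0, k_0) = 0xF1D761
s_2 = Round(s_1, k_1) = 0x803597
s_3 = Round(s_2, k_2) = 0x400E1B

0x803597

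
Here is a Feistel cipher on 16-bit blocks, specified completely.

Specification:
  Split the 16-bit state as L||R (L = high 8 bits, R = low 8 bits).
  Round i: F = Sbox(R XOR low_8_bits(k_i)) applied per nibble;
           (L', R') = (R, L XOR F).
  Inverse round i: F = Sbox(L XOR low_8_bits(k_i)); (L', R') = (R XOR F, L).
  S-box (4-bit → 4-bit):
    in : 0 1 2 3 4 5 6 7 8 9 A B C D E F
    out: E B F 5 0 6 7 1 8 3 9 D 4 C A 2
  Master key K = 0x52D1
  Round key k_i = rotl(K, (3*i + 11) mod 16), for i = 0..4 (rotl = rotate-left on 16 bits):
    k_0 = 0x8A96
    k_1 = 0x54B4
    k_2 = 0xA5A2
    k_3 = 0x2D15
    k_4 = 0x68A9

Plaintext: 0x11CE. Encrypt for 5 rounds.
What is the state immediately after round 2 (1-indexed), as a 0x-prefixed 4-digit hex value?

s_0 = plaintext = 0x11CE
s_1 = Round(s_0, k_0) = 0xCE79
s_2 = Round(s_1, k_1) = 0x7982
s_3 = Round(s_2, k_2) = 0x8287
s_4 = Round(s_3, k_3) = 0x87BD
s_5 = Round(s_4, k_4) = 0xBD37

0x7982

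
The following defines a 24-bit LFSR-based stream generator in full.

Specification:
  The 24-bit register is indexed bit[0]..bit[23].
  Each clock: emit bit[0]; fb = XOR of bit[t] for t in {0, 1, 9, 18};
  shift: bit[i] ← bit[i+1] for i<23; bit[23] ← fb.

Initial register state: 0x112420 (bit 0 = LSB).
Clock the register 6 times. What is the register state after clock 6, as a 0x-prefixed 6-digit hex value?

reg_0 = 0x112420
clock 1: out=0, reg = 0x089210
clock 2: out=0, reg = 0x844908
clock 3: out=0, reg = 0xC22484
clock 4: out=0, reg = 0x611242
clock 5: out=0, reg = 0x308921
clock 6: out=1, reg = 0x984490

0x984490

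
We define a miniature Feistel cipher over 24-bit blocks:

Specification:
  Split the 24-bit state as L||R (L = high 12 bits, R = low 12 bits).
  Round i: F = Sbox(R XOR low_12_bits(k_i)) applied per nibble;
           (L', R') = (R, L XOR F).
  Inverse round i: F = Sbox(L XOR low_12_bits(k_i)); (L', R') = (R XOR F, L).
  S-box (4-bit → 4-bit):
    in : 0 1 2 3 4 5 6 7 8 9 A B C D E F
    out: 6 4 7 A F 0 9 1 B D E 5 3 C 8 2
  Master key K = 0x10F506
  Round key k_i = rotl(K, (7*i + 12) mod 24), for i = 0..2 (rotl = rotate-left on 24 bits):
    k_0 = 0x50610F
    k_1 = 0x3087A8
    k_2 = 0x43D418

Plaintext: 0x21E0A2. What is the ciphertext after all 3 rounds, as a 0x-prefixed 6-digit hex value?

0x4AC0AD

s_0 = plaintext = 0x21E0A2
s_1 = Round(s_0, k_0) = 0x0A26F2
s_2 = Round(s_1, k_1) = 0x6F24AC
s_3 = Round(s_2, k_2) = 0x4AC0AD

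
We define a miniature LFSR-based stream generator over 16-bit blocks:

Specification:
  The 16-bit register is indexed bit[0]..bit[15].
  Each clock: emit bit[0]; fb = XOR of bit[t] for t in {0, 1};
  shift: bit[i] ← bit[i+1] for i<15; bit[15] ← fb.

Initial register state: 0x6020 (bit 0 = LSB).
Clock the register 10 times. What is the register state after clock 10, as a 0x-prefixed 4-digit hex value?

0x0C18

reg_0 = 0x6020
clock 1: out=0, reg = 0x3010
clock 2: out=0, reg = 0x1808
clock 3: out=0, reg = 0x0C04
clock 4: out=0, reg = 0x0602
clock 5: out=0, reg = 0x8301
clock 6: out=1, reg = 0xC180
clock 7: out=0, reg = 0x60C0
clock 8: out=0, reg = 0x3060
clock 9: out=0, reg = 0x1830
clock 10: out=0, reg = 0x0C18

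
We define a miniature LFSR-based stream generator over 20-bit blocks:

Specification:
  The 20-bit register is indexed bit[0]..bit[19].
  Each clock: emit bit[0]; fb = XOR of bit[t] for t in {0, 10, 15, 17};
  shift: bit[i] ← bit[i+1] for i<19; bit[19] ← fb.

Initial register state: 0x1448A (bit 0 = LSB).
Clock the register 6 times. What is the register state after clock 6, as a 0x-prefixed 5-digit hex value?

0xC4512

reg_0 = 0x1448A
clock 1: out=0, reg = 0x8A245
clock 2: out=1, reg = 0x45122
clock 3: out=0, reg = 0x22891
clock 4: out=1, reg = 0x11448
clock 5: out=0, reg = 0x88A24
clock 6: out=0, reg = 0xC4512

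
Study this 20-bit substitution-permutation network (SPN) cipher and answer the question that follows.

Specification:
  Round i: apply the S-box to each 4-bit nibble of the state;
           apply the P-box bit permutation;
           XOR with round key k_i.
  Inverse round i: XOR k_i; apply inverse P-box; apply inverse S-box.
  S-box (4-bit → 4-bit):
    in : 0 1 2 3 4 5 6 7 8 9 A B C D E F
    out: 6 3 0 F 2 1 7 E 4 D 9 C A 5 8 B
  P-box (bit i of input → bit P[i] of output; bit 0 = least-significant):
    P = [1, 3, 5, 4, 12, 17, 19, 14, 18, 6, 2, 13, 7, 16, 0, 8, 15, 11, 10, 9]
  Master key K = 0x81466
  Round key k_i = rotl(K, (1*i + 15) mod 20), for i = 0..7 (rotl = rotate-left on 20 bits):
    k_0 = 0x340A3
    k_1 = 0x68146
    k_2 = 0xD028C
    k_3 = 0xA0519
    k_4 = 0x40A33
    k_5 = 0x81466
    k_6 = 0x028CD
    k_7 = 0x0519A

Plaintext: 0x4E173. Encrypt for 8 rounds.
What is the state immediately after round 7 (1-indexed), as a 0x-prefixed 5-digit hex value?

s_0 = plaintext = 0x4E173
s_1 = Round(s_0, k_0) = 0xD09D9
s_2 = Round(s_1, k_1) = 0xB3571
s_3 = Round(s_2, k_2) = 0x24507
s_4 = Round(s_3, k_3) = 0x50521
s_5 = Round(s_4, k_4) = 0x18A38
s_6 = Round(s_5, k_5) = 0x6EC47
s_7 = Round(s_6, k_6) = 0x285B5
s_8 = Round(s_7, k_7) = 0xC1199

0x285B5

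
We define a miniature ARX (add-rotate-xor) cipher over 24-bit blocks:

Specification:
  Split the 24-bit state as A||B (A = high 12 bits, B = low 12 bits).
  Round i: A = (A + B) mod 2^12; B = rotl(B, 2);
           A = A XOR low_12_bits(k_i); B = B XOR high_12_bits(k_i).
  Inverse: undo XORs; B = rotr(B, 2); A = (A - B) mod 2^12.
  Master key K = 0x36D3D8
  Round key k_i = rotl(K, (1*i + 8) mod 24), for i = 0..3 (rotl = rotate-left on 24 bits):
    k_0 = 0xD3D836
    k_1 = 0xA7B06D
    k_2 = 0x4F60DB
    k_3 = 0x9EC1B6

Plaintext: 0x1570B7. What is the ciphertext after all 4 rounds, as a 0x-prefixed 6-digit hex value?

0x2045F0

s_0 = plaintext = 0x1570B7
s_1 = Round(s_0, k_0) = 0xA38FE1
s_2 = Round(s_1, k_1) = 0xA745FC
s_3 = Round(s_2, k_2) = 0x0AB307
s_4 = Round(s_3, k_3) = 0x2045F0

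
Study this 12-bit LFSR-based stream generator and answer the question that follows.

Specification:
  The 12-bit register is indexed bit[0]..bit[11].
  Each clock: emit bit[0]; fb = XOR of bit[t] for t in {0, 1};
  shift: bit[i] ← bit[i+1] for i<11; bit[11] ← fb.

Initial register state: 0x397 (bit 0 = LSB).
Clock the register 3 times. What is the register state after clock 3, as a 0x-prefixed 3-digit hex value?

reg_0 = 0x397
clock 1: out=1, reg = 0x1CB
clock 2: out=1, reg = 0x0E5
clock 3: out=1, reg = 0x872

0x872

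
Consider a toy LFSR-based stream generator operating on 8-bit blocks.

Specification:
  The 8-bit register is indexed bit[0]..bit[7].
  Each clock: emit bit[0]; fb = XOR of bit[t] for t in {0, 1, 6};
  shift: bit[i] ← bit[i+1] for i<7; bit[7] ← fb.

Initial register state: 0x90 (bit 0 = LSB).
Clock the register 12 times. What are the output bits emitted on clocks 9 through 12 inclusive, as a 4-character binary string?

reg_0 = 0x90
clock 1: out=0, reg = 0x48
clock 2: out=0, reg = 0xA4
clock 3: out=0, reg = 0x52
clock 4: out=0, reg = 0x29
clock 5: out=1, reg = 0x94
clock 6: out=0, reg = 0x4A
clock 7: out=0, reg = 0x25
clock 8: out=1, reg = 0x92
clock 9: out=0, reg = 0xC9
clock 10: out=1, reg = 0x64
clock 11: out=0, reg = 0xB2
clock 12: out=0, reg = 0xD9

0100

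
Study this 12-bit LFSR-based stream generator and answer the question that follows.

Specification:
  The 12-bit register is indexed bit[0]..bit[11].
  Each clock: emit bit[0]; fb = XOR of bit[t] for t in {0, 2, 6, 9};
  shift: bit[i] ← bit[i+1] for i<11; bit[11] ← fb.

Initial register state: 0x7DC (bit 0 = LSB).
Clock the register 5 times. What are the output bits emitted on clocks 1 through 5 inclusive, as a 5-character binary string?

00111

reg_0 = 0x7DC
clock 1: out=0, reg = 0xBEE
clock 2: out=0, reg = 0xDF7
clock 3: out=1, reg = 0xEFB
clock 4: out=1, reg = 0xF7D
clock 5: out=1, reg = 0x7BE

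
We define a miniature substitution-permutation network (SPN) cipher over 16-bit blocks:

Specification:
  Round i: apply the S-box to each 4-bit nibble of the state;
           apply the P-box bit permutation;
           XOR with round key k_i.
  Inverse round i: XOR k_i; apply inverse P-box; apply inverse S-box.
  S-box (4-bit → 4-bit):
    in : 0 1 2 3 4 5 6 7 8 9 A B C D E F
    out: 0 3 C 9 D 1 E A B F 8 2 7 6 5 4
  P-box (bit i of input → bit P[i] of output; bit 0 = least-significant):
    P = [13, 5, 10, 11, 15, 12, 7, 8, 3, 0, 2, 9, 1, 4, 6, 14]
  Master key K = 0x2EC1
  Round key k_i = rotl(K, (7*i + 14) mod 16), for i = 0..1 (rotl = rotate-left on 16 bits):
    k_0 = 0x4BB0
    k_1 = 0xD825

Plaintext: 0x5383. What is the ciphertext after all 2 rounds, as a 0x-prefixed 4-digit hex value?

0xC065

s_0 = plaintext = 0x5383
s_1 = Round(s_0, k_0) = 0xF0BA
s_2 = Round(s_1, k_1) = 0xC065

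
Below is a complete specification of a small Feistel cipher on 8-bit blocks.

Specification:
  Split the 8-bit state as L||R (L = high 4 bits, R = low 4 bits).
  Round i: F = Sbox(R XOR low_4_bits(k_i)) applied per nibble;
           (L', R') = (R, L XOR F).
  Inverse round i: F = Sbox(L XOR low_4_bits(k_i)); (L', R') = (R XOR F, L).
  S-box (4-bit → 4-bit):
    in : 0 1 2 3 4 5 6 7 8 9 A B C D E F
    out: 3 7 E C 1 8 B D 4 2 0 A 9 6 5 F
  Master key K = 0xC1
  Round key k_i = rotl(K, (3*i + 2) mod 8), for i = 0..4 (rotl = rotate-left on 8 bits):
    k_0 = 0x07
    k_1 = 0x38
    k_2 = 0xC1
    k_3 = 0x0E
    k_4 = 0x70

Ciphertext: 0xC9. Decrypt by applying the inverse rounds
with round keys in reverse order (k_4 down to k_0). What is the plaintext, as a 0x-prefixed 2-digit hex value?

s_0 = ciphertext = 0xC9
s_1 = InvRound(s_0, k_4) = 0x0C
s_2 = InvRound(s_1, k_3) = 0x90
s_3 = InvRound(s_2, k_2) = 0x49
s_4 = InvRound(s_3, k_1) = 0x04
s_5 = InvRound(s_4, k_0) = 0x90

0x90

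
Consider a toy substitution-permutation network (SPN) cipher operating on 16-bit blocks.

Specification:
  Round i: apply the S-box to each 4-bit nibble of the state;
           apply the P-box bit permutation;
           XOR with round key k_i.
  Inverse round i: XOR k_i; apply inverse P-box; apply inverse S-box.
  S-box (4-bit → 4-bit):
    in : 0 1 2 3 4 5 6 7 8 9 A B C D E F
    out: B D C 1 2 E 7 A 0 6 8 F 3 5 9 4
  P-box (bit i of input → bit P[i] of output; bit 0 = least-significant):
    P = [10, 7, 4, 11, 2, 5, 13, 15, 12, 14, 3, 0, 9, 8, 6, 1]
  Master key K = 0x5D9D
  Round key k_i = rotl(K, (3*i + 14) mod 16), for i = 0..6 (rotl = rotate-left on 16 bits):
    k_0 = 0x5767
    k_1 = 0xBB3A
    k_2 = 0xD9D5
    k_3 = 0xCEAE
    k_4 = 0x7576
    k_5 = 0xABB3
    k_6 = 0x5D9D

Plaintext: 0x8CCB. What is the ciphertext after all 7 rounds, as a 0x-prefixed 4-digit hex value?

s_0 = plaintext = 0x8CCB
s_1 = Round(s_0, k_0) = 0x0BD3
s_2 = Round(s_1, k_1) = 0xCC35
s_3 = Round(s_2, k_2) = 0x8241
s_4 = Round(s_3, k_3) = 0xC297
s_5 = Round(s_4, k_4) = 0x5EDF
s_6 = Round(s_5, k_5) = 0x9AE4
s_7 = Round(s_6, k_6) = 0xDC58

0xDC58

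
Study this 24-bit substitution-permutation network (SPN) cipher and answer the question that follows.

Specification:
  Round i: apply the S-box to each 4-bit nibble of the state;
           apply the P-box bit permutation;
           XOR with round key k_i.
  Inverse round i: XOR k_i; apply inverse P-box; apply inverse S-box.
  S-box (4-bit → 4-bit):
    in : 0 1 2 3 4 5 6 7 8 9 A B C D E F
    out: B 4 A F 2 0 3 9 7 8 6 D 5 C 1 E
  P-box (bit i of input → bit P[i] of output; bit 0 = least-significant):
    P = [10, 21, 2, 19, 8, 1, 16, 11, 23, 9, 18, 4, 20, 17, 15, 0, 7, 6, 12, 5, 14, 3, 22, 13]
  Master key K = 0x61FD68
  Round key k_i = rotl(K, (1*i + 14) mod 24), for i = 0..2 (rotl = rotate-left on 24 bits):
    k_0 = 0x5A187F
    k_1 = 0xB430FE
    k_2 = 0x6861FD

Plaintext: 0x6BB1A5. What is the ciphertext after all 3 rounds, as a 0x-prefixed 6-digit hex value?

0x4E9FF5

s_0 = plaintext = 0x6BB1A5
s_1 = Round(s_0, k_0) = 0x4FC8D4
s_2 = Round(s_1, k_1) = 0x01AA96
s_3 = Round(s_2, k_2) = 0x4E9FF5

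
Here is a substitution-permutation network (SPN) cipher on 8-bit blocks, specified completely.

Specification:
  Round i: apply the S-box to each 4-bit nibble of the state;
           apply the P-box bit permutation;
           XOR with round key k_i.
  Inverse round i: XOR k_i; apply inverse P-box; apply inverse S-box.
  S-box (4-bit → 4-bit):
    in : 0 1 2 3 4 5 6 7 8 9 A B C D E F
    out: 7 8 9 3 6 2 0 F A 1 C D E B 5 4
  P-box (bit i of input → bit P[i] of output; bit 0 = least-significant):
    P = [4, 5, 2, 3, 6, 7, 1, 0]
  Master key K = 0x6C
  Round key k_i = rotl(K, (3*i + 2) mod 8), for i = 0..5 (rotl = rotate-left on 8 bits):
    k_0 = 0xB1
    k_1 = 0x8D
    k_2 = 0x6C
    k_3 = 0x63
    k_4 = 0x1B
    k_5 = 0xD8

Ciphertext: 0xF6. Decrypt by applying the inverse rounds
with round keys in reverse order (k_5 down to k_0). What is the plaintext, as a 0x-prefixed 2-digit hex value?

s_0 = ciphertext = 0xF6
s_1 = InvRound(s_0, k_5) = 0xFC
s_2 = InvRound(s_1, k_4) = 0x74
s_3 = InvRound(s_2, k_3) = 0xAE
s_4 = InvRound(s_3, k_2) = 0x06
s_5 = InvRound(s_4, k_1) = 0xC1
s_6 = InvRound(s_5, k_0) = 0x93

0x93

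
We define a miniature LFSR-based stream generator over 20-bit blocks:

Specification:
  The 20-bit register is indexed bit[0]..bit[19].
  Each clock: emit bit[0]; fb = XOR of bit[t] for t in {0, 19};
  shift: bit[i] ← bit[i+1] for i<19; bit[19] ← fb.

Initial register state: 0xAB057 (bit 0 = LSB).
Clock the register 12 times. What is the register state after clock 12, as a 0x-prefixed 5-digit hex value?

reg_0 = 0xAB057
clock 1: out=1, reg = 0x5582B
clock 2: out=1, reg = 0xAAC15
clock 3: out=1, reg = 0x5560A
clock 4: out=0, reg = 0x2AB05
clock 5: out=1, reg = 0x95582
clock 6: out=0, reg = 0xCAAC1
clock 7: out=1, reg = 0x65560
clock 8: out=0, reg = 0x32AB0
clock 9: out=0, reg = 0x19558
clock 10: out=0, reg = 0x0CAAC
clock 11: out=0, reg = 0x06556
clock 12: out=0, reg = 0x032AB

0x032AB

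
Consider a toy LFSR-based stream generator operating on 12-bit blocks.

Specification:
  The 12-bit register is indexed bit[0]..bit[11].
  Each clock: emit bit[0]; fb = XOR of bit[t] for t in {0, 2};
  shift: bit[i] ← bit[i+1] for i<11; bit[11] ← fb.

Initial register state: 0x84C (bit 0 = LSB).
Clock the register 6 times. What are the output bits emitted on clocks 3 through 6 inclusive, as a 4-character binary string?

reg_0 = 0x84C
clock 1: out=0, reg = 0xC26
clock 2: out=0, reg = 0xE13
clock 3: out=1, reg = 0xF09
clock 4: out=1, reg = 0xF84
clock 5: out=0, reg = 0xFC2
clock 6: out=0, reg = 0x7E1

1100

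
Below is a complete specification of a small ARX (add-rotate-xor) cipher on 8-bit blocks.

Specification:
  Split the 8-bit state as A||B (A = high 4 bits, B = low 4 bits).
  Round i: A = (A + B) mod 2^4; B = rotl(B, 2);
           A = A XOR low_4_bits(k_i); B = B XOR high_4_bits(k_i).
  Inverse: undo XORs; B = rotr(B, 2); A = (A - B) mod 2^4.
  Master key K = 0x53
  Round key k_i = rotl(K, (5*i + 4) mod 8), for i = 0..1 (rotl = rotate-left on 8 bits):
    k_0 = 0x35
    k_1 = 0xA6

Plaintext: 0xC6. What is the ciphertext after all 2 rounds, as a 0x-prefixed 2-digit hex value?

s_0 = plaintext = 0xC6
s_1 = Round(s_0, k_0) = 0x7A
s_2 = Round(s_1, k_1) = 0x70

0x70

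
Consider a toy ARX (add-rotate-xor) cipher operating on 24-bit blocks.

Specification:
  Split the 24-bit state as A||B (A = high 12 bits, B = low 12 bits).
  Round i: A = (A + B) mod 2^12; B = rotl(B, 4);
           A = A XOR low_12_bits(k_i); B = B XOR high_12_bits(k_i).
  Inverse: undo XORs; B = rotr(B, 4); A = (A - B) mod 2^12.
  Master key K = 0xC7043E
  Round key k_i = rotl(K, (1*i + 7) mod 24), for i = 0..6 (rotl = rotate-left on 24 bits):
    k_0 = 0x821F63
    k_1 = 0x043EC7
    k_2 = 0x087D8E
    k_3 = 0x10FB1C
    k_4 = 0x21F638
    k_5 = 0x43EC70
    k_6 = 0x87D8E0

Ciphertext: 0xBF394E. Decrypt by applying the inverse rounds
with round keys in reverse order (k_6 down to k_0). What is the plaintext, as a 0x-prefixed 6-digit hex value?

s_0 = ciphertext = 0xBF394E
s_1 = InvRound(s_0, k_6) = 0x000313
s_2 = InvRound(s_1, k_5) = 0xEFED72
s_3 = InvRound(s_2, k_4) = 0xAD0DF6
s_4 = InvRound(s_3, k_3) = 0x7FD9CF
s_5 = InvRound(s_4, k_2) = 0x1DF894
s_6 = InvRound(s_5, k_1) = 0x78B78D
s_7 = InvRound(s_6, k_0) = 0xBEECFA

0xBEECFA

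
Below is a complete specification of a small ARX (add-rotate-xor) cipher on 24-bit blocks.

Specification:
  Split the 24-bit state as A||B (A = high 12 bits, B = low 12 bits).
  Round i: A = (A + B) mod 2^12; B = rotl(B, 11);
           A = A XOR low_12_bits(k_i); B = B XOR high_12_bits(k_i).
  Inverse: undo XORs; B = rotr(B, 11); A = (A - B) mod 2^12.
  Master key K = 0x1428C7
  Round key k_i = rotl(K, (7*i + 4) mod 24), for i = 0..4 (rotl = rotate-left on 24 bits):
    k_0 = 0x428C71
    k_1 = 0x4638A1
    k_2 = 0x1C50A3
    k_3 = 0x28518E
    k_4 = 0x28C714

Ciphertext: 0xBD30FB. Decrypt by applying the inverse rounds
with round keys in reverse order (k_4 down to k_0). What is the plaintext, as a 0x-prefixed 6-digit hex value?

s_0 = ciphertext = 0xBD30FB
s_1 = InvRound(s_0, k_4) = 0x7D94EE
s_2 = InvRound(s_1, k_3) = 0x981CD6
s_3 = InvRound(s_2, k_2) = 0xEFBA27
s_4 = InvRound(s_3, k_1) = 0x9D1C89
s_5 = InvRound(s_4, k_0) = 0x45D143

0x45D143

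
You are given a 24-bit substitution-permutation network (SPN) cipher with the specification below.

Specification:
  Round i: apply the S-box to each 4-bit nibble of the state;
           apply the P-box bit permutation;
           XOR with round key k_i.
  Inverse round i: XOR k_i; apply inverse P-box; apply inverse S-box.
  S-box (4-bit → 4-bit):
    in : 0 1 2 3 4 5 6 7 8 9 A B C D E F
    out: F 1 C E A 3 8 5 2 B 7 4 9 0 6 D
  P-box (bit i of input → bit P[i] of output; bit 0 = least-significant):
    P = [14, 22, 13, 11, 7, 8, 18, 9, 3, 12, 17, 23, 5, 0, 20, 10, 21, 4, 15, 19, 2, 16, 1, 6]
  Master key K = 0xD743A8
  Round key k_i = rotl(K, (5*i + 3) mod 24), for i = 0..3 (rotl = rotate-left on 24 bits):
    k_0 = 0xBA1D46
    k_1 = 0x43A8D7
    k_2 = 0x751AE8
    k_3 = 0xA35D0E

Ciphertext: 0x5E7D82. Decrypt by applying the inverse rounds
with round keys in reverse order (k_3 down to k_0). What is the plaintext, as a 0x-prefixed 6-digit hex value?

0x2184CA

s_0 = ciphertext = 0x5E7D82
s_1 = InvRound(s_0, k_3) = 0x5CBC7E
s_2 = InvRound(s_1, k_2) = 0xA06DCB
s_3 = InvRound(s_2, k_1) = 0x5A6F85
s_4 = InvRound(s_3, k_0) = 0x2184CA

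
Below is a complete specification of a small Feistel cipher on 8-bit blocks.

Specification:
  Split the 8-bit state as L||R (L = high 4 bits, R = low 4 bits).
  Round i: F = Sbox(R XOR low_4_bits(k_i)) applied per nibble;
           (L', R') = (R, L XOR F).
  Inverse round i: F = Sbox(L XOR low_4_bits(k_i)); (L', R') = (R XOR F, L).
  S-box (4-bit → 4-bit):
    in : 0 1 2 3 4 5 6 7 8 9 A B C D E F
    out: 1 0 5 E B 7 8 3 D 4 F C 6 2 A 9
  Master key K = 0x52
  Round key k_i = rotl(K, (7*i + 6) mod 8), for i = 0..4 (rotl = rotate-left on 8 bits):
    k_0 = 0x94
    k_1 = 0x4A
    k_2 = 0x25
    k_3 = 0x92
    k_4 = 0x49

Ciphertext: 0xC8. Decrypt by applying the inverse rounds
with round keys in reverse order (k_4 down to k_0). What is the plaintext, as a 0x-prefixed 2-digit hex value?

s_0 = ciphertext = 0xC8
s_1 = InvRound(s_0, k_4) = 0xFC
s_2 = InvRound(s_1, k_3) = 0xEF
s_3 = InvRound(s_2, k_2) = 0x3E
s_4 = InvRound(s_3, k_1) = 0xA3
s_5 = InvRound(s_4, k_0) = 0x9A

0x9A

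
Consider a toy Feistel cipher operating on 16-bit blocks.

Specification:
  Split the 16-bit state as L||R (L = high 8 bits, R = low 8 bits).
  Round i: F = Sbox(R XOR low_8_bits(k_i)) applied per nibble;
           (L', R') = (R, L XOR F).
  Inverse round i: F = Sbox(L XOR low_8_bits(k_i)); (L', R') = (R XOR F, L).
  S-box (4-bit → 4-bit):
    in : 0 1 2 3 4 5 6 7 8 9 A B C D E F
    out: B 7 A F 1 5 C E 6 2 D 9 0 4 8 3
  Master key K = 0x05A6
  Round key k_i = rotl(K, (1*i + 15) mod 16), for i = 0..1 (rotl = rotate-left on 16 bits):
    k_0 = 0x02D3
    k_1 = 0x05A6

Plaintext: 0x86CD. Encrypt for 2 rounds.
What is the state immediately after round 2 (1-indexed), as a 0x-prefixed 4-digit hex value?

s_0 = plaintext = 0x86CD
s_1 = Round(s_0, k_0) = 0xCDFE
s_2 = Round(s_1, k_1) = 0xFE9B

0xFE9B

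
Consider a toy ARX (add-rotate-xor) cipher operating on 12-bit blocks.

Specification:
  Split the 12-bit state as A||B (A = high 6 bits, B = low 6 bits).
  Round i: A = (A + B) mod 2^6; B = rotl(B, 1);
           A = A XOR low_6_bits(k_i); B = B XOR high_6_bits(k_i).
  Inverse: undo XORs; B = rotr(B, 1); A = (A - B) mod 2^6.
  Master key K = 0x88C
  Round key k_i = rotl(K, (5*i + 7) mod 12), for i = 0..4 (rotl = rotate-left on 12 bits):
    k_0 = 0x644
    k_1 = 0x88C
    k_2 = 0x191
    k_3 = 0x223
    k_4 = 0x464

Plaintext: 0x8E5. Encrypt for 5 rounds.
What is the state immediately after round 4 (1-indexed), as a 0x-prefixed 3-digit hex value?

s_0 = plaintext = 0x8E5
s_1 = Round(s_0, k_0) = 0x312
s_2 = Round(s_1, k_1) = 0x486
s_3 = Round(s_2, k_2) = 0x24A
s_4 = Round(s_3, k_3) = 0xC1C
s_5 = Round(s_4, k_4) = 0xA29

0xC1C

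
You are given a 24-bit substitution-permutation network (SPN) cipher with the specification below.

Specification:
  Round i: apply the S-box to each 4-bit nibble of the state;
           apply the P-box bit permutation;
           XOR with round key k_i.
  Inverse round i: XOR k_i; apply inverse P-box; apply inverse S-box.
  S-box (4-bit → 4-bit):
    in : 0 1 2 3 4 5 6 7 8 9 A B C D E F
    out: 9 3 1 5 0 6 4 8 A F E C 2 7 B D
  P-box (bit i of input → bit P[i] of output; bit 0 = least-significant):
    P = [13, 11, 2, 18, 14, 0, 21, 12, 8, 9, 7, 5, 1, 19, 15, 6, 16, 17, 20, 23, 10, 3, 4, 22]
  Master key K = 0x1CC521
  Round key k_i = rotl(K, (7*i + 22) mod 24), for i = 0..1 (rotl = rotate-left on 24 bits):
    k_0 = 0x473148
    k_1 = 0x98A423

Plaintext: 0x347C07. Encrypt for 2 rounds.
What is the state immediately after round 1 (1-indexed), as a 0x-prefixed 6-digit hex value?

0x436718

s_0 = plaintext = 0x347C07
s_1 = Round(s_0, k_0) = 0x436718
s_2 = Round(s_1, k_1) = 0x8D6C02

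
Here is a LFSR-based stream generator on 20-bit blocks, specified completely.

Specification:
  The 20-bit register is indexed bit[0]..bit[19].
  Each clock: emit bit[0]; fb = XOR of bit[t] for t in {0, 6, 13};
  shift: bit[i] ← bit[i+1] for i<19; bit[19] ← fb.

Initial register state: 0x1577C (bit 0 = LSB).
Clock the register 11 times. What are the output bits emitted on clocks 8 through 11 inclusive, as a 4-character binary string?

0111

reg_0 = 0x1577C
clock 1: out=0, reg = 0x8ABBE
clock 2: out=0, reg = 0xC55DF
clock 3: out=1, reg = 0x62AEF
clock 4: out=1, reg = 0xB1577
clock 5: out=1, reg = 0x58ABB
clock 6: out=1, reg = 0xAC55D
clock 7: out=1, reg = 0x562AE
clock 8: out=0, reg = 0xAB157
clock 9: out=1, reg = 0xD58AB
clock 10: out=1, reg = 0xEAC55
clock 11: out=1, reg = 0xF562A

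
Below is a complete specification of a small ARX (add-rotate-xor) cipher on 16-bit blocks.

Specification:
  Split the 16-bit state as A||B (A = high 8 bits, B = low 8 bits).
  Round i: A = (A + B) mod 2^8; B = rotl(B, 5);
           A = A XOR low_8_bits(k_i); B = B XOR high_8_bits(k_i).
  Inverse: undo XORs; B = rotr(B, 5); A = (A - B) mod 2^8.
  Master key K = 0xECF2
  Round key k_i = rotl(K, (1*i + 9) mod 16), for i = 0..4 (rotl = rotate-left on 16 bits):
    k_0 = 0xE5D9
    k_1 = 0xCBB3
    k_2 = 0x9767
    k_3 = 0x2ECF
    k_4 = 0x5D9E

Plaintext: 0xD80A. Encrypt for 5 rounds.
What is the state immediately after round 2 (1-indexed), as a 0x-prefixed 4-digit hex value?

s_0 = plaintext = 0xD80A
s_1 = Round(s_0, k_0) = 0x3BA4
s_2 = Round(s_1, k_1) = 0x6C5F
s_3 = Round(s_2, k_2) = 0xAC7C
s_4 = Round(s_3, k_3) = 0xE7A1
s_5 = Round(s_4, k_4) = 0x1669

0x6C5F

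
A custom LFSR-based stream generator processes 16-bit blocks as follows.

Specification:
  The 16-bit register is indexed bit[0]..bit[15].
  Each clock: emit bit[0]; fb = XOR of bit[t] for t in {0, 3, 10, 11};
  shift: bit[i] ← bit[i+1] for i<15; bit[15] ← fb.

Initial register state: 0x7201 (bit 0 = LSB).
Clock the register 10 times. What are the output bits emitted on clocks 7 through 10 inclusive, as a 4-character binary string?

reg_0 = 0x7201
clock 1: out=1, reg = 0xB900
clock 2: out=0, reg = 0xDC80
clock 3: out=0, reg = 0x6E40
clock 4: out=0, reg = 0x3720
clock 5: out=0, reg = 0x9B90
clock 6: out=0, reg = 0xCDC8
clock 7: out=0, reg = 0xE6E4
clock 8: out=0, reg = 0xF372
clock 9: out=0, reg = 0x79B9
clock 10: out=1, reg = 0xBCDC

0001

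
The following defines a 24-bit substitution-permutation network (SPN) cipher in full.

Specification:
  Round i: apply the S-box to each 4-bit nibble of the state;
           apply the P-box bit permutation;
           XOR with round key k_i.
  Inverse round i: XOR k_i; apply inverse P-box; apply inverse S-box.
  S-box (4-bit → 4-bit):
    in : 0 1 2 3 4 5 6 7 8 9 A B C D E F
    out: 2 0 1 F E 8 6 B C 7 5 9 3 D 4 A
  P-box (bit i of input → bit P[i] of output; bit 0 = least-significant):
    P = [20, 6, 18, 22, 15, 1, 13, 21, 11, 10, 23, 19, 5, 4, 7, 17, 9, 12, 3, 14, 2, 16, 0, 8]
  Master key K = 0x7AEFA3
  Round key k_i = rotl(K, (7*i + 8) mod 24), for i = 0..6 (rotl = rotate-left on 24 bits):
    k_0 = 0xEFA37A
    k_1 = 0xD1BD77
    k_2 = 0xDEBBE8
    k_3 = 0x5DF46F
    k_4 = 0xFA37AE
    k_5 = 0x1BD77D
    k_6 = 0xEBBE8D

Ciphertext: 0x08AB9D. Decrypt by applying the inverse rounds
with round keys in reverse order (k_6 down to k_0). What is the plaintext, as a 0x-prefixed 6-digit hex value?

0xB6E748

s_0 = ciphertext = 0x08AB9D
s_1 = InvRound(s_0, k_6) = 0xF0F655
s_2 = InvRound(s_1, k_5) = 0xFEB885
s_3 = InvRound(s_2, k_4) = 0x8A2CCE
s_4 = InvRound(s_3, k_3) = 0x6FDA2D
s_5 = InvRound(s_4, k_2) = 0x35EE8C
s_6 = InvRound(s_5, k_1) = 0x839EF4
s_7 = InvRound(s_6, k_0) = 0xB6E748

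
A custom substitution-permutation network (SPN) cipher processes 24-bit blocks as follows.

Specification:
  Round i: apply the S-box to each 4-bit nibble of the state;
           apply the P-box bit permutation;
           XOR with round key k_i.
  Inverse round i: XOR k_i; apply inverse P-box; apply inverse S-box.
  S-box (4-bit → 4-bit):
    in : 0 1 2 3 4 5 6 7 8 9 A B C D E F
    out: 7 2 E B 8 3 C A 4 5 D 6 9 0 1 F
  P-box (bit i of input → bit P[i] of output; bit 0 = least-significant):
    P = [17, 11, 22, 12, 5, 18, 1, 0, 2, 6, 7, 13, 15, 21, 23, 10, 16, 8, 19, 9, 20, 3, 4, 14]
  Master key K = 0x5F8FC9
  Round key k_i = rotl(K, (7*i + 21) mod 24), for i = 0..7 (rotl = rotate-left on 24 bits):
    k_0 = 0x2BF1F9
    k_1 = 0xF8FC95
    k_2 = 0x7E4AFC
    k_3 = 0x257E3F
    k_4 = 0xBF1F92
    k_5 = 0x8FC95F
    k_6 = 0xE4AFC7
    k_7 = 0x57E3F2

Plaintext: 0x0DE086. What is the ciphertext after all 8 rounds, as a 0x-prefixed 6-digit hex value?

0x0BCDD2

s_0 = plaintext = 0x0DE086
s_1 = Round(s_0, k_0) = 0x7B6127
s_2 = Round(s_1, k_1) = 0x74A1DE
s_3 = Round(s_2, k_2) = 0xFC8CB4
s_4 = Round(s_3, k_3) = 0xB00C21
s_5 = Round(s_4, k_4) = 0x12B68D
s_6 = Round(s_5, k_5) = 0x27EAD5
s_7 = Round(s_6, k_6) = 0xE6445B
s_8 = Round(s_7, k_7) = 0x0BCDD2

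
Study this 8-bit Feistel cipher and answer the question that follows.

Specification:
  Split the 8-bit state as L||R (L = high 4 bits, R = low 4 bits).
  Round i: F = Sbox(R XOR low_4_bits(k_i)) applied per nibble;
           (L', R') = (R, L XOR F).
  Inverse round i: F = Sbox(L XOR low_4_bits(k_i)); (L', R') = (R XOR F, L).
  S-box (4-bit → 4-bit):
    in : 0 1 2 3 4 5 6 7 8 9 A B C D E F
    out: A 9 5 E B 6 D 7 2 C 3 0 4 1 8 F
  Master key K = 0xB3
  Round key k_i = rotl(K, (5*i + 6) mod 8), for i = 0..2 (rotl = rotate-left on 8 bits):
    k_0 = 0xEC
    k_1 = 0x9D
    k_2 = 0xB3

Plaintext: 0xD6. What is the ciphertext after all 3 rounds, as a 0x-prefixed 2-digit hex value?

s_0 = plaintext = 0xD6
s_1 = Round(s_0, k_0) = 0x6E
s_2 = Round(s_1, k_1) = 0xE8
s_3 = Round(s_2, k_2) = 0x8E

0x8E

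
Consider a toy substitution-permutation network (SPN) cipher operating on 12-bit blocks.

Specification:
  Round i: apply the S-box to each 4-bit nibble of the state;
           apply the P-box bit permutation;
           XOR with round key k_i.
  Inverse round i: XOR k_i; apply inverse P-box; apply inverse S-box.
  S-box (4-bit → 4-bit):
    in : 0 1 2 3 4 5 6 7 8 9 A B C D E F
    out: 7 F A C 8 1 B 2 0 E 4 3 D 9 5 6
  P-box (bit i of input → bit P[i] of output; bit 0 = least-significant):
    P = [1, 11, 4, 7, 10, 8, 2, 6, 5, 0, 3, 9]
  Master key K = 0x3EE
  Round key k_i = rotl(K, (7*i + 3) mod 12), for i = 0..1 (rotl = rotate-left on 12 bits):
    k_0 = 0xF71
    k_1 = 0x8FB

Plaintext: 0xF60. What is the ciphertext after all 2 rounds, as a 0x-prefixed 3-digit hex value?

0xBAA

s_0 = plaintext = 0xF60
s_1 = Round(s_0, k_0) = 0x22A
s_2 = Round(s_1, k_1) = 0xBAA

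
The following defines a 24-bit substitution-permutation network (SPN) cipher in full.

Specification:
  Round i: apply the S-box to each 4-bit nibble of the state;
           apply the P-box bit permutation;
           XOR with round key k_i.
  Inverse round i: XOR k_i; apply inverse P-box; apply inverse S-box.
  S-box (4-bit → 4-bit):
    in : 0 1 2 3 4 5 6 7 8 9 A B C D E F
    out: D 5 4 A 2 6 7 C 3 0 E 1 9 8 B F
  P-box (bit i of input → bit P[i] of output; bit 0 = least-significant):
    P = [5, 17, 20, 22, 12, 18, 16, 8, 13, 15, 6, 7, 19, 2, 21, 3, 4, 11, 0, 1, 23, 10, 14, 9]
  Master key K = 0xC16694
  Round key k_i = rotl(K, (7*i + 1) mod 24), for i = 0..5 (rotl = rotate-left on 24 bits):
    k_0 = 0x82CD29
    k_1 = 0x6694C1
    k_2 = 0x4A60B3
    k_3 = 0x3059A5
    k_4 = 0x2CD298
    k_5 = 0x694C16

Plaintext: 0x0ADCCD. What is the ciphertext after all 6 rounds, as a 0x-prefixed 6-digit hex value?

0x06461A

s_0 = plaintext = 0x0ADCCD
s_1 = Round(s_0, k_0) = 0x42B6A2
s_2 = Round(s_1, k_1) = 0x7B3180
s_3 = Round(s_2, k_2) = 0x1E12CF
s_4 = Round(s_3, k_3) = 0xCA00D7
s_5 = Round(s_4, k_4) = 0xD4F953
s_6 = Round(s_5, k_5) = 0x06461A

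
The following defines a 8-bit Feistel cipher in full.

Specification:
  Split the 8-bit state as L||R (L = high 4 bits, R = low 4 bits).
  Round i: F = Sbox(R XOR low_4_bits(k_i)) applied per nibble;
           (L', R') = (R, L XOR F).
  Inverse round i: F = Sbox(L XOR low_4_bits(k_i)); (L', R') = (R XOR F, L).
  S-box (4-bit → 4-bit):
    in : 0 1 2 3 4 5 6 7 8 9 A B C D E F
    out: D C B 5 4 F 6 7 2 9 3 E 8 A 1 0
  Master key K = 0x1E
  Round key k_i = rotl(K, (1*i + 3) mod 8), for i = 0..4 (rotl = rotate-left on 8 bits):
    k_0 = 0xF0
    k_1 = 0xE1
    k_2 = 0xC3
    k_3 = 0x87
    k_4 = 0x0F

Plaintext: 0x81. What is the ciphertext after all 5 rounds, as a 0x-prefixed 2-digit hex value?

0x7C

s_0 = plaintext = 0x81
s_1 = Round(s_0, k_0) = 0x14
s_2 = Round(s_1, k_1) = 0x4E
s_3 = Round(s_2, k_2) = 0xEE
s_4 = Round(s_3, k_3) = 0xE7
s_5 = Round(s_4, k_4) = 0x7C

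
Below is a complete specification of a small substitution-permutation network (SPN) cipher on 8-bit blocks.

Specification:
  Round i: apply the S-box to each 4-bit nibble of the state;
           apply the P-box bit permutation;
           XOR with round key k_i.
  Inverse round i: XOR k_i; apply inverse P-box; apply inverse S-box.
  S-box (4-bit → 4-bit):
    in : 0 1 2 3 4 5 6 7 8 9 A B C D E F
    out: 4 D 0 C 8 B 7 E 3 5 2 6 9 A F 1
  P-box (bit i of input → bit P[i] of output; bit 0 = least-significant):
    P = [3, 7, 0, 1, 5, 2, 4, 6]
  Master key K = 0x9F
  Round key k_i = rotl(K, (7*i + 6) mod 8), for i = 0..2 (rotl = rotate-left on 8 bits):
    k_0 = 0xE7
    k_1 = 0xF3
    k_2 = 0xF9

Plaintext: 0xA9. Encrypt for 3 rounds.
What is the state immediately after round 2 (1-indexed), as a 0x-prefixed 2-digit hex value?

s_0 = plaintext = 0xA9
s_1 = Round(s_0, k_0) = 0xEA
s_2 = Round(s_1, k_1) = 0x07
s_3 = Round(s_2, k_2) = 0x6A

0x07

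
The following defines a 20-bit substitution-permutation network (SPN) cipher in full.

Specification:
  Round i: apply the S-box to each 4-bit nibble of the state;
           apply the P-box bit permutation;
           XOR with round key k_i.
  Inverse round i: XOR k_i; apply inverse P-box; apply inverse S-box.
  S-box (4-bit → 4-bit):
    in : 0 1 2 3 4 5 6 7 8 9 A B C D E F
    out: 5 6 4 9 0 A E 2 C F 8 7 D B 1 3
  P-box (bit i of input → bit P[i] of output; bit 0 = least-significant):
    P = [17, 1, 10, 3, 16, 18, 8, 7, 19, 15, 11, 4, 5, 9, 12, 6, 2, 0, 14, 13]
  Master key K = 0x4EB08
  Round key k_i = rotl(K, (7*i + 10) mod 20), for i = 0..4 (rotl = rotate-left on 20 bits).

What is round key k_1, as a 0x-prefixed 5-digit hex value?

0x09D61

K = 0x4EB08
k_0 = rotl(K, (7*0+10) mod 20) = rotl(K, 10) = 0xC213A
k_1 = rotl(K, (7*1+10) mod 20) = rotl(K, 17) = 0x09D61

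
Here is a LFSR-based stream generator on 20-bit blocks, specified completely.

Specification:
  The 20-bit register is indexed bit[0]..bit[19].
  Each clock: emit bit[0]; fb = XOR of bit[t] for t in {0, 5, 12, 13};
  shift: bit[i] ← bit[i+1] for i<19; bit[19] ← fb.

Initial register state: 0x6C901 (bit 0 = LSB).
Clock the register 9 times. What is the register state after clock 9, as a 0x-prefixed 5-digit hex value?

reg_0 = 0x6C901
clock 1: out=1, reg = 0xB6480
clock 2: out=0, reg = 0xDB240
clock 3: out=0, reg = 0x6D920
clock 4: out=0, reg = 0x36C90
clock 5: out=0, reg = 0x9B648
clock 6: out=0, reg = 0x4DB24
clock 7: out=0, reg = 0x26D92
clock 8: out=0, reg = 0x936C9
clock 9: out=1, reg = 0xC9B64

0xC9B64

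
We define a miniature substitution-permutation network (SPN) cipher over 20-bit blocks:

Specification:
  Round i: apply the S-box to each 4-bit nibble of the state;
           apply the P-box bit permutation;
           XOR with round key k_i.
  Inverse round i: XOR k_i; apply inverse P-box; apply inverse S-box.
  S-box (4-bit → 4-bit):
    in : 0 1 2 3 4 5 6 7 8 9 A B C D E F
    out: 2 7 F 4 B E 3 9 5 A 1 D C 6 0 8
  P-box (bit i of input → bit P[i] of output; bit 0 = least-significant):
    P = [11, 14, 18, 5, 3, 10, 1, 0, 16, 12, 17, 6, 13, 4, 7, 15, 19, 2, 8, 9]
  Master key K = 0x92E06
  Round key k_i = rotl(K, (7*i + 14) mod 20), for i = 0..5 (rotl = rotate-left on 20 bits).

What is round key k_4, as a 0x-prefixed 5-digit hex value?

0x4B81A

K = 0x92E06
k_0 = rotl(K, (7*0+14) mod 20) = rotl(K, 14) = 0x1A4B8
k_1 = rotl(K, (7*1+14) mod 20) = rotl(K, 1) = 0x25C0D
k_2 = rotl(K, (7*2+14) mod 20) = rotl(K, 8) = 0xE0692
k_3 = rotl(K, (7*3+14) mod 20) = rotl(K, 15) = 0x34970
k_4 = rotl(K, (7*4+14) mod 20) = rotl(K, 2) = 0x4B81A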